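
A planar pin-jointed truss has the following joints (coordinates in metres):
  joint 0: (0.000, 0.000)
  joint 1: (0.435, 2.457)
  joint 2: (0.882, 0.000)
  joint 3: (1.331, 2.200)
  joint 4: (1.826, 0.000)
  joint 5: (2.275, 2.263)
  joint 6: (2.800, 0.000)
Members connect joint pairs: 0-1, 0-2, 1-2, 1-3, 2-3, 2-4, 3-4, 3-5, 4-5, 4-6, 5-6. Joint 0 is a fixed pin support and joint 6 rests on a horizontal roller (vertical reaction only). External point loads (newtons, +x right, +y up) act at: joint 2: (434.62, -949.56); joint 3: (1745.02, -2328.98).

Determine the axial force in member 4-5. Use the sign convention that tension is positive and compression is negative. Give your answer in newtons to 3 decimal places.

N=7 nodes, M=11 members, R=3 reactions → 2N=14, M+R=14
member 0 (0-1): L=2.4952, (cx,cy)=(0.1743,0.9847)
member 1 (0-2): L=0.8820, (cx,cy)=(1.0000,0.0000)
member 2 (1-2): L=2.4973, (cx,cy)=(0.1790,-0.9839)
member 3 (1-3): L=0.9321, (cx,cy)=(0.9612,-0.2757)
member 4 (2-3): L=2.2454, (cx,cy)=(0.2000,0.9798)
member 5 (2-4): L=0.9440, (cx,cy)=(1.0000,0.0000)
member 6 (3-4): L=2.2550, (cx,cy)=(0.2195,-0.9756)
member 7 (3-5): L=0.9461, (cx,cy)=(0.9978,0.0666)
member 8 (4-5): L=2.3071, (cx,cy)=(0.1946,0.9809)
member 9 (4-6): L=0.9740, (cx,cy)=(1.0000,0.0000)
member 10 (5-6): L=2.3231, (cx,cy)=(0.2260,-0.9741)
solve A·x = −loads:
  F[0-1] = -509.0393 N (compression)
  F[0-2] = +2268.3829 N (tension)
  F[1-2] = +564.8175 N (tension)
  F[1-3] = -197.4951 N (compression)
  F[2-3] = +401.9830 N (tension)
  F[2-4] = +1854.4762 N (tension)
  F[3-4] = -2929.5945 N (compression)
  F[3-5] = -1214.0891 N (compression)
  F[4-5] = +2913.8551 N (tension)
  F[4-6] = +644.3130 N (tension)
  F[5-6] = -2851.0544 N (compression)
  Rx@0 = -2179.6400 N
  Ry@0 = +501.2442 N
  Ry@6 = +2777.2958 N

2913.855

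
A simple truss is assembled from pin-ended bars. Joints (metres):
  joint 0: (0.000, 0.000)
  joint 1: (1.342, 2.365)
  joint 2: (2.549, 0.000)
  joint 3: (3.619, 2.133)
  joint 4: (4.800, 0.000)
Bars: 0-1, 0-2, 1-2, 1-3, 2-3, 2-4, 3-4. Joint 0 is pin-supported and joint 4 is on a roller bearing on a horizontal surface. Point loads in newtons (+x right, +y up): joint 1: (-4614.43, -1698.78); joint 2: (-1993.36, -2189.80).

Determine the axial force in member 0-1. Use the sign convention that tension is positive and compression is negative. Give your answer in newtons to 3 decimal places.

N=5 nodes, M=7 members, R=3 reactions → 2N=10, M+R=10
member 0 (0-1): L=2.7192, (cx,cy)=(0.4935,0.8697)
member 1 (0-2): L=2.5490, (cx,cy)=(1.0000,0.0000)
member 2 (1-2): L=2.6552, (cx,cy)=(0.4546,-0.8907)
member 3 (1-3): L=2.2888, (cx,cy)=(0.9948,-0.1014)
member 4 (2-3): L=2.3863, (cx,cy)=(0.4484,0.8938)
member 5 (2-4): L=2.2510, (cx,cy)=(1.0000,0.0000)
member 6 (3-4): L=2.4381, (cx,cy)=(0.4844,-0.8749)
solve A·x = −loads:
  F[0-1] = -5201.9681 N (compression)
  F[0-2] = -4040.5000 N (compression)
  F[1-2] = +3099.2367 N (tension)
  F[1-3] = +641.5932 N (tension)
  F[2-3] = -638.4906 N (compression)
  F[2-4] = -351.9981 N (compression)
  F[3-4] = +726.6851 N (tension)
  Rx@0 = +6607.7900 N
  Ry@0 = +4524.3225 N
  Ry@4 = -635.7425 N

-5201.968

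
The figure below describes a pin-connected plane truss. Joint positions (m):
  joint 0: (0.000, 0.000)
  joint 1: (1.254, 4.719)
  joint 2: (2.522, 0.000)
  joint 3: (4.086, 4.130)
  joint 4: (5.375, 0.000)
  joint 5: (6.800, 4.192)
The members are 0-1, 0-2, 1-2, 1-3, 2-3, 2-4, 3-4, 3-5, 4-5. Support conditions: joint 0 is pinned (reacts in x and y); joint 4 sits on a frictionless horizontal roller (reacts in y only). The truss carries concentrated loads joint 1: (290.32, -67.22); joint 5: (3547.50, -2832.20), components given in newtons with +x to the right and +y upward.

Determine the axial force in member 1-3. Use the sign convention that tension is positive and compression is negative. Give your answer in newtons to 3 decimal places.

1856.836

N=6 nodes, M=9 members, R=3 reactions → 2N=12, M+R=12
member 0 (0-1): L=4.8828, (cx,cy)=(0.2568,0.9665)
member 1 (0-2): L=2.5220, (cx,cy)=(1.0000,0.0000)
member 2 (1-2): L=4.8864, (cx,cy)=(0.2595,-0.9657)
member 3 (1-3): L=2.8926, (cx,cy)=(0.9790,-0.2036)
member 4 (2-3): L=4.4162, (cx,cy)=(0.3541,0.9352)
member 5 (2-4): L=2.8530, (cx,cy)=(1.0000,0.0000)
member 6 (3-4): L=4.3265, (cx,cy)=(0.2979,-0.9546)
member 7 (3-5): L=2.7147, (cx,cy)=(0.9997,0.0228)
member 8 (4-5): L=4.4276, (cx,cy)=(0.3218,0.9468)
solve A·x = −loads:
  F[0-1] = +3850.0678 N (tension)
  F[0-2] = +2849.0408 N (tension)
  F[1-2] = -4314.0277 N (compression)
  F[1-3] = +1856.8357 N (tension)
  F[2-3] = +4454.9783 N (tension)
  F[2-4] = +151.8398 N (tension)
  F[3-4] = -3859.5874 N (compression)
  F[3-5] = +4546.7438 N (tension)
  F[4-5] = -3101.0412 N (compression)
  Rx@0 = -3837.8200 N
  Ry@0 = -3720.9324 N
  Ry@4 = +6620.3524 N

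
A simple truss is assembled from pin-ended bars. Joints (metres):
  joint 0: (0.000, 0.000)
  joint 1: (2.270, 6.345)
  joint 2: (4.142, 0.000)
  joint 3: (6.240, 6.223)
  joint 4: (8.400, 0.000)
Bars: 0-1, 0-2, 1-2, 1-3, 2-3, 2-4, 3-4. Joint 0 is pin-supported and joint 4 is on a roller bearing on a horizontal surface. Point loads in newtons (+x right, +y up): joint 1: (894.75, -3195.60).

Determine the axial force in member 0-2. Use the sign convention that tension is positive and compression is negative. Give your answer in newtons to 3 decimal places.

1487.265

N=5 nodes, M=7 members, R=3 reactions → 2N=10, M+R=10
member 0 (0-1): L=6.7388, (cx,cy)=(0.3369,0.9416)
member 1 (0-2): L=4.1420, (cx,cy)=(1.0000,0.0000)
member 2 (1-2): L=6.6154, (cx,cy)=(0.2830,-0.9591)
member 3 (1-3): L=3.9719, (cx,cy)=(0.9995,-0.0307)
member 4 (2-3): L=6.5671, (cx,cy)=(0.3195,0.9476)
member 5 (2-4): L=4.2580, (cx,cy)=(1.0000,0.0000)
member 6 (3-4): L=6.5872, (cx,cy)=(0.3279,-0.9447)
solve A·x = −loads:
  F[0-1] = -1758.9707 N (compression)
  F[0-2] = +1487.2652 N (tension)
  F[1-2] = -1571.6286 N (compression)
  F[1-3] = -1043.0235 N (compression)
  F[2-3] = +1590.7520 N (tension)
  F[2-4] = +534.3349 N (tension)
  F[3-4] = -1629.5258 N (compression)
  Rx@0 = -894.7500 N
  Ry@0 = +1656.1713 N
  Ry@4 = +1539.4287 N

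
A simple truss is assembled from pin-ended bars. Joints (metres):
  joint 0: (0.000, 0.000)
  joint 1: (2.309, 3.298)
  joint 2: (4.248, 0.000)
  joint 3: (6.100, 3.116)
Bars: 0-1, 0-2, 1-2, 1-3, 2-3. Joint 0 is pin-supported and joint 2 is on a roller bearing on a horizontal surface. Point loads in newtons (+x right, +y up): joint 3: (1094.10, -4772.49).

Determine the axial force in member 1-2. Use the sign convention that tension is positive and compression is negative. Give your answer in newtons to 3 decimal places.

N=4 nodes, M=5 members, R=3 reactions → 2N=8, M+R=8
member 0 (0-1): L=4.0260, (cx,cy)=(0.5735,0.8192)
member 1 (0-2): L=4.2480, (cx,cy)=(1.0000,0.0000)
member 2 (1-2): L=3.8258, (cx,cy)=(0.5068,-0.8620)
member 3 (1-3): L=3.7954, (cx,cy)=(0.9988,-0.0480)
member 4 (2-3): L=3.6248, (cx,cy)=(0.5109,0.8596)
solve A·x = −loads:
  F[0-1] = +3519.6043 N (tension)
  F[0-2] = -924.4952 N (compression)
  F[1-2] = -3557.4296 N (compression)
  F[1-3] = +3825.9942 N (tension)
  F[2-3] = -5338.3830 N (compression)
  Rx@0 = -1094.1000 N
  Ry@0 = -2883.2079 N
  Ry@2 = +7655.6979 N

-3557.430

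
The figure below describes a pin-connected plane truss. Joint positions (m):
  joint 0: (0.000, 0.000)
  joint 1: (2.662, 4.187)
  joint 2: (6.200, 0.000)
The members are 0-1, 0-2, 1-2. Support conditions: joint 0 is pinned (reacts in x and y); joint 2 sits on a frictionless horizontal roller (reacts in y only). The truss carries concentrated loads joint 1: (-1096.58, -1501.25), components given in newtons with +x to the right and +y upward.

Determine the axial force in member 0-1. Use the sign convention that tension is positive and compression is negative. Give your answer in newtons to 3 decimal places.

-1892.705

N=3 nodes, M=3 members, R=3 reactions → 2N=6, M+R=6
member 0 (0-1): L=4.9616, (cx,cy)=(0.5365,0.8439)
member 1 (0-2): L=6.2000, (cx,cy)=(1.0000,0.0000)
member 2 (1-2): L=5.4816, (cx,cy)=(0.6454,-0.7638)
solve A·x = −loads:
  F[0-1] = -1892.7050 N (compression)
  F[0-2] = -81.0996 N (compression)
  F[1-2] = +125.6527 N (tension)
  Rx@0 = +1096.5800 N
  Ry@0 = +1597.2263 N
  Ry@2 = -95.9763 N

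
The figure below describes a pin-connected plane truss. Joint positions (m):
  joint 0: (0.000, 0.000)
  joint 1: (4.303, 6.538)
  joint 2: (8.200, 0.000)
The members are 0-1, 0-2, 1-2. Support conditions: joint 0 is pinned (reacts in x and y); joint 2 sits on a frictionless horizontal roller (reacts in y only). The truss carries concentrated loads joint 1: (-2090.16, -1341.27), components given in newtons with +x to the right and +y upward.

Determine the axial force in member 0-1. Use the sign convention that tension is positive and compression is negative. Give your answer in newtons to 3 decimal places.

-2758.171

N=3 nodes, M=3 members, R=3 reactions → 2N=6, M+R=6
member 0 (0-1): L=7.8270, (cx,cy)=(0.5498,0.8353)
member 1 (0-2): L=8.2000, (cx,cy)=(1.0000,0.0000)
member 2 (1-2): L=7.6113, (cx,cy)=(0.5120,-0.8590)
solve A·x = −loads:
  F[0-1] = -2758.1710 N (compression)
  F[0-2] = -573.8095 N (compression)
  F[1-2] = +1120.7191 N (tension)
  Rx@0 = +2090.1600 N
  Ry@0 = +2303.9506 N
  Ry@2 = -962.6806 N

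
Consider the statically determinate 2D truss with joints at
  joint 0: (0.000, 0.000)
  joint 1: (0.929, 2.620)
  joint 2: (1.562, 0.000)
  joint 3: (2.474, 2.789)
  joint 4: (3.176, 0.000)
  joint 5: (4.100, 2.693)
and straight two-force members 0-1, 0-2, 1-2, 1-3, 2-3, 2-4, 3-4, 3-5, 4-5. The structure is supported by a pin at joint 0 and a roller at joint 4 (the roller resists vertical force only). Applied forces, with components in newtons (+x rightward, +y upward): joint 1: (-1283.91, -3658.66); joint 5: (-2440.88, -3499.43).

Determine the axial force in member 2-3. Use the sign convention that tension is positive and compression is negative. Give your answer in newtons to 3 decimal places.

N=6 nodes, M=9 members, R=3 reactions → 2N=12, M+R=12
member 0 (0-1): L=2.7798, (cx,cy)=(0.3342,0.9425)
member 1 (0-2): L=1.5620, (cx,cy)=(1.0000,0.0000)
member 2 (1-2): L=2.6954, (cx,cy)=(0.2348,-0.9720)
member 3 (1-3): L=1.5542, (cx,cy)=(0.9941,0.1087)
member 4 (2-3): L=2.9343, (cx,cy)=(0.3108,0.9505)
member 5 (2-4): L=1.6140, (cx,cy)=(1.0000,0.0000)
member 6 (3-4): L=2.8760, (cx,cy)=(0.2441,-0.9698)
member 7 (3-5): L=1.6288, (cx,cy)=(0.9983,-0.0589)
member 8 (4-5): L=2.8471, (cx,cy)=(0.3245,0.9459)
solve A·x = −loads:
  F[0-1] = -4985.8682 N (compression)
  F[0-2] = -2058.5458 N (compression)
  F[1-2] = +1001.0027 N (tension)
  F[1-3] = -621.0985 N (compression)
  F[2-3] = -1023.7073 N (compression)
  F[2-4] = -1505.2919 N (compression)
  F[3-4] = +1147.0046 N (tension)
  F[3-5] = -1217.6769 N (compression)
  F[4-5] = -3775.5608 N (compression)
  Rx@0 = +3724.7900 N
  Ry@0 = +4699.2033 N
  Ry@4 = +2458.8867 N

-1023.707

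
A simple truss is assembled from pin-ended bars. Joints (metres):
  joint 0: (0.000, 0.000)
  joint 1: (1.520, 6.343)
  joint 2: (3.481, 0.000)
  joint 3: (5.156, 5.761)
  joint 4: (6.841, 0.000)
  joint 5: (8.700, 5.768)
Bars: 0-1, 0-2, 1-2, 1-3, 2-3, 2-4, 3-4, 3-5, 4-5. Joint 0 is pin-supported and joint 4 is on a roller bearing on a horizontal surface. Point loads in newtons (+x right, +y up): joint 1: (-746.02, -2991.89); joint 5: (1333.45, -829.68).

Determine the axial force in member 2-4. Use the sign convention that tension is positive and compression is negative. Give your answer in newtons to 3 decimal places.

N=6 nodes, M=9 members, R=3 reactions → 2N=12, M+R=12
member 0 (0-1): L=6.5226, (cx,cy)=(0.2330,0.9725)
member 1 (0-2): L=3.4810, (cx,cy)=(1.0000,0.0000)
member 2 (1-2): L=6.6392, (cx,cy)=(0.2954,-0.9554)
member 3 (1-3): L=3.6823, (cx,cy)=(0.9874,-0.1581)
member 4 (2-3): L=5.9996, (cx,cy)=(0.2792,0.9602)
member 5 (2-4): L=3.3600, (cx,cy)=(1.0000,0.0000)
member 6 (3-4): L=6.0024, (cx,cy)=(0.2807,-0.9598)
member 7 (3-5): L=3.5440, (cx,cy)=(1.0000,0.0020)
member 8 (4-5): L=6.0602, (cx,cy)=(0.3068,0.9518)
solve A·x = −loads:
  F[0-1] = -1716.3283 N (compression)
  F[0-2] = +987.3973 N (tension)
  F[1-2] = -1517.6720 N (compression)
  F[1-3] = +804.4331 N (tension)
  F[2-3] = +1510.0023 N (tension)
  F[2-4] = +117.5552 N (tension)
  F[3-4] = -1374.9397 N (compression)
  F[3-5] = +1601.8749 N (tension)
  F[4-5] = -875.0310 N (compression)
  Rx@0 = -587.4300 N
  Ry@0 = +1669.0742 N
  Ry@4 = +2152.4958 N

117.555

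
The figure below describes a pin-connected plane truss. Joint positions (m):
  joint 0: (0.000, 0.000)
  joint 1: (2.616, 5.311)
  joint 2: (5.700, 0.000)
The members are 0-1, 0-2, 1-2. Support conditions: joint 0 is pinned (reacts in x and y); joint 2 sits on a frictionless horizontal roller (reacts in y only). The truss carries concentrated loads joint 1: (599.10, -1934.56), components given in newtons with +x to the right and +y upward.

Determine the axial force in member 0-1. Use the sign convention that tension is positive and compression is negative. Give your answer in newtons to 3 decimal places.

-544.527

N=3 nodes, M=3 members, R=3 reactions → 2N=6, M+R=6
member 0 (0-1): L=5.9203, (cx,cy)=(0.4419,0.8971)
member 1 (0-2): L=5.7000, (cx,cy)=(1.0000,0.0000)
member 2 (1-2): L=6.1415, (cx,cy)=(0.5022,-0.8648)
solve A·x = −loads:
  F[0-1] = -544.5275 N (compression)
  F[0-2] = +839.7093 N (tension)
  F[1-2] = -1672.1978 N (compression)
  Rx@0 = -599.1000 N
  Ry@0 = +488.4847 N
  Ry@2 = +1446.0753 N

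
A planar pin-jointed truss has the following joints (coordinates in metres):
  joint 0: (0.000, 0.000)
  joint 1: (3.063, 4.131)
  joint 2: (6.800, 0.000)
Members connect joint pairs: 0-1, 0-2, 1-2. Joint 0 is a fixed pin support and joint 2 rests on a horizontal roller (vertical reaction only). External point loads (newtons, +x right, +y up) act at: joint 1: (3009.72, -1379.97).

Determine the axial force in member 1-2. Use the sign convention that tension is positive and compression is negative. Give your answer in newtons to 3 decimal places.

-3303.727

N=3 nodes, M=3 members, R=3 reactions → 2N=6, M+R=6
member 0 (0-1): L=5.1427, (cx,cy)=(0.5956,0.8033)
member 1 (0-2): L=6.8000, (cx,cy)=(1.0000,0.0000)
member 2 (1-2): L=5.5705, (cx,cy)=(0.6709,-0.7416)
solve A·x = −loads:
  F[0-1] = +1332.0794 N (tension)
  F[0-2] = +2216.3280 N (tension)
  F[1-2] = -3303.7268 N (compression)
  Rx@0 = -3009.7200 N
  Ry@0 = -1070.0302 N
  Ry@2 = +2450.0002 N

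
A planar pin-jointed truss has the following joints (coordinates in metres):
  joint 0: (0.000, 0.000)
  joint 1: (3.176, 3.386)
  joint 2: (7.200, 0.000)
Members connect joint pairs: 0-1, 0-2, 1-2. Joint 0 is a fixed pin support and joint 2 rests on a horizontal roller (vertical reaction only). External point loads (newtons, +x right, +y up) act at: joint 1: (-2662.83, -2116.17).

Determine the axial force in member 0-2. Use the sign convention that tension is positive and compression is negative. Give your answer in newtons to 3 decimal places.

N=3 nodes, M=3 members, R=3 reactions → 2N=6, M+R=6
member 0 (0-1): L=4.6424, (cx,cy)=(0.6841,0.7294)
member 1 (0-2): L=7.2000, (cx,cy)=(1.0000,0.0000)
member 2 (1-2): L=5.2590, (cx,cy)=(0.7652,-0.6438)
solve A·x = −loads:
  F[0-1] = -3338.4957 N (compression)
  F[0-2] = -378.8736 N (compression)
  F[1-2] = +495.1575 N (tension)
  Rx@0 = +2662.8300 N
  Ry@0 = +2434.9737 N
  Ry@2 = -318.8037 N

-378.874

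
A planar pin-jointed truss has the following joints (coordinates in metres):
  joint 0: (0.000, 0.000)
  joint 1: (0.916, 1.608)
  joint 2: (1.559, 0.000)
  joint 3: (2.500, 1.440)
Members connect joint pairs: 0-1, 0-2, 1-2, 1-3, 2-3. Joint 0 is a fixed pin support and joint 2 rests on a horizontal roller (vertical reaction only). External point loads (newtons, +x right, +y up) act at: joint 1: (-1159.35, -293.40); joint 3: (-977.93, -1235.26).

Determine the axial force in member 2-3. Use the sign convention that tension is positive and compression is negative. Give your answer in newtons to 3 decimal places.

N=4 nodes, M=5 members, R=3 reactions → 2N=8, M+R=8
member 0 (0-1): L=1.8506, (cx,cy)=(0.4950,0.8689)
member 1 (0-2): L=1.5590, (cx,cy)=(1.0000,0.0000)
member 2 (1-2): L=1.7318, (cx,cy)=(0.3713,-0.9285)
member 3 (1-3): L=1.5929, (cx,cy)=(0.9944,-0.1055)
member 4 (2-3): L=1.7202, (cx,cy)=(0.5470,0.8371)
solve A·x = −loads:
  F[0-1] = -1696.9476 N (compression)
  F[0-2] = -1297.3340 N (compression)
  F[1-2] = +1290.2556 N (tension)
  F[1-3] = -160.5520 N (compression)
  F[2-3] = -1495.8474 N (compression)
  Rx@0 = +2137.2800 N
  Ry@0 = +1474.4904 N
  Ry@2 = +54.1696 N

-1495.847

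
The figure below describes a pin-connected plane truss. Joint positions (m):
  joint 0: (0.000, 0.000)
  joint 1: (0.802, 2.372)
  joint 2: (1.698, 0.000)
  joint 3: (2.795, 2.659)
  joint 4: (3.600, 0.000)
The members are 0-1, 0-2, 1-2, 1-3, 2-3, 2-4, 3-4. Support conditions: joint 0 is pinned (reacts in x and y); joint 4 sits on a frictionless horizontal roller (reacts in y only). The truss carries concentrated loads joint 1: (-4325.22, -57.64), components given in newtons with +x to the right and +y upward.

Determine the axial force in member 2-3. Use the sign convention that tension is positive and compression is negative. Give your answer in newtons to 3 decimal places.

N=5 nodes, M=7 members, R=3 reactions → 2N=10, M+R=10
member 0 (0-1): L=2.5039, (cx,cy)=(0.3203,0.9473)
member 1 (0-2): L=1.6980, (cx,cy)=(1.0000,0.0000)
member 2 (1-2): L=2.5356, (cx,cy)=(0.3534,-0.9355)
member 3 (1-3): L=2.0136, (cx,cy)=(0.9898,0.1425)
member 4 (2-3): L=2.8764, (cx,cy)=(0.3814,0.9244)
member 5 (2-4): L=1.9020, (cx,cy)=(1.0000,0.0000)
member 6 (3-4): L=2.7782, (cx,cy)=(0.2898,-0.9571)
solve A·x = −loads:
  F[0-1] = -3055.6186 N (compression)
  F[0-2] = -3346.5100 N (compression)
  F[1-2] = +3364.7700 N (tension)
  F[1-3] = +2179.7571 N (tension)
  F[2-3] = -3405.0452 N (compression)
  F[2-4] = -858.8882 N (compression)
  F[3-4] = +2964.1608 N (tension)
  Rx@0 = +4325.2200 N
  Ry@0 = +2894.6385 N
  Ry@4 = -2836.9985 N

-3405.045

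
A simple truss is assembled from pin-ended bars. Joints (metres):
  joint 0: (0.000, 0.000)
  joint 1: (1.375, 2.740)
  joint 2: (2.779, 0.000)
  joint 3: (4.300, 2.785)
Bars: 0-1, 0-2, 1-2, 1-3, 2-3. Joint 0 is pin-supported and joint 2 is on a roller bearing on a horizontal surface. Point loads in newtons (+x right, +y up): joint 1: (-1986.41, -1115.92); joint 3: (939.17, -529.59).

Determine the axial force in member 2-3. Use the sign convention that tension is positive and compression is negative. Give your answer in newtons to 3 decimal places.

N=4 nodes, M=5 members, R=3 reactions → 2N=8, M+R=8
member 0 (0-1): L=3.0657, (cx,cy)=(0.4485,0.8938)
member 1 (0-2): L=2.7790, (cx,cy)=(1.0000,0.0000)
member 2 (1-2): L=3.0788, (cx,cy)=(0.4560,-0.8900)
member 3 (1-3): L=2.9253, (cx,cy)=(0.9999,0.0154)
member 4 (2-3): L=3.1733, (cx,cy)=(0.4793,0.8776)
solve A·x = −loads:
  F[0-1] = -1444.7314 N (compression)
  F[0-2] = -399.2521 N (compression)
  F[1-2] = +218.4372 N (tension)
  F[1-3] = +1238.9556 N (tension)
  F[2-3] = -625.1390 N (compression)
  Rx@0 = +1047.2400 N
  Ry@0 = +1291.2631 N
  Ry@2 = +354.2469 N

-625.139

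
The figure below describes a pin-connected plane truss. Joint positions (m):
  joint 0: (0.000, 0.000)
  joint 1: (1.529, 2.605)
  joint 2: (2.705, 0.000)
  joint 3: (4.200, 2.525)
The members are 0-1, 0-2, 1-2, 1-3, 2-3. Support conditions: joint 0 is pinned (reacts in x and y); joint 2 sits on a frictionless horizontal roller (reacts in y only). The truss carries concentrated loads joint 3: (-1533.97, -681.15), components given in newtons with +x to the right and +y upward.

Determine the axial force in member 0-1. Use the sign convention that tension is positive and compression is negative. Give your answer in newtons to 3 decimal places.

-1223.809

N=4 nodes, M=5 members, R=3 reactions → 2N=8, M+R=8
member 0 (0-1): L=3.0206, (cx,cy)=(0.5062,0.8624)
member 1 (0-2): L=2.7050, (cx,cy)=(1.0000,0.0000)
member 2 (1-2): L=2.8581, (cx,cy)=(0.4115,-0.9114)
member 3 (1-3): L=2.6722, (cx,cy)=(0.9996,-0.0299)
member 4 (2-3): L=2.9344, (cx,cy)=(0.5095,0.8605)
solve A·x = −loads:
  F[0-1] = -1223.8092 N (compression)
  F[0-2] = -914.4836 N (compression)
  F[1-2] = +1194.5092 N (tension)
  F[1-3] = -1111.4719 N (compression)
  F[2-3] = -830.2585 N (compression)
  Rx@0 = +1533.9700 N
  Ry@0 = +1055.4362 N
  Ry@2 = -374.2862 N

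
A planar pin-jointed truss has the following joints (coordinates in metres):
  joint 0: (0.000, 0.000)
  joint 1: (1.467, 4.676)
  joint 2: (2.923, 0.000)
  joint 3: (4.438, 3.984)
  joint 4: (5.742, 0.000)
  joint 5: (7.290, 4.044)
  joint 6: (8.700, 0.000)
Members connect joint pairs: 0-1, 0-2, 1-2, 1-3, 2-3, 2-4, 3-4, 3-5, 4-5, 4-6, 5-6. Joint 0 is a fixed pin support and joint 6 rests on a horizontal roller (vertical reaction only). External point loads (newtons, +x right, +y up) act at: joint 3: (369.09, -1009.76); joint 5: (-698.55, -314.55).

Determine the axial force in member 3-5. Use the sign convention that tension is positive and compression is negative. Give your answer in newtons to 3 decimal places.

N=7 nodes, M=11 members, R=3 reactions → 2N=14, M+R=14
member 0 (0-1): L=4.9007, (cx,cy)=(0.2993,0.9541)
member 1 (0-2): L=2.9230, (cx,cy)=(1.0000,0.0000)
member 2 (1-2): L=4.8974, (cx,cy)=(0.2973,-0.9548)
member 3 (1-3): L=3.0505, (cx,cy)=(0.9739,-0.2268)
member 4 (2-3): L=4.2623, (cx,cy)=(0.3554,0.9347)
member 5 (2-4): L=2.8190, (cx,cy)=(1.0000,0.0000)
member 6 (3-4): L=4.1920, (cx,cy)=(0.3111,-0.9504)
member 7 (3-5): L=2.8526, (cx,cy)=(0.9998,0.0210)
member 8 (4-5): L=4.3302, (cx,cy)=(0.3575,0.9339)
member 9 (4-6): L=2.9580, (cx,cy)=(1.0000,0.0000)
member 10 (5-6): L=4.2828, (cx,cy)=(0.3292,-0.9443)
solve A·x = −loads:
  F[0-1] = -735.0376 N (compression)
  F[0-2] = -109.4311 N (compression)
  F[1-2] = +849.8574 N (tension)
  F[1-3] = -485.3425 N (compression)
  F[2-3] = -868.1195 N (compression)
  F[2-4] = +451.7936 N (tension)
  F[3-4] = -347.5988 N (compression)
  F[3-5] = -1042.4465 N (compression)
  F[4-5] = +353.7292 N (tension)
  F[4-6] = +217.2102 N (tension)
  F[5-6] = -659.7583 N (compression)
  Rx@0 = +329.4600 N
  Ry@0 = +701.3327 N
  Ry@6 = +622.9773 N

-1042.447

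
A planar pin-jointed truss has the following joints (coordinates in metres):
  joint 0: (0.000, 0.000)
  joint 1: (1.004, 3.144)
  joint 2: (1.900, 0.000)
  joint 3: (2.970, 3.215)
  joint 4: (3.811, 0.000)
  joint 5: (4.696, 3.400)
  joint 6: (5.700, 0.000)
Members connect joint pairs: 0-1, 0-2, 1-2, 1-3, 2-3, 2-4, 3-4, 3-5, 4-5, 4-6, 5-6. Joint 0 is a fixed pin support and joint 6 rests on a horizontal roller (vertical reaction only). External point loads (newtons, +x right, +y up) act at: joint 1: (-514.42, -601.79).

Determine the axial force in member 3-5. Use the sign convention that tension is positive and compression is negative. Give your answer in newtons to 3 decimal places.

102.168

N=7 nodes, M=11 members, R=3 reactions → 2N=14, M+R=14
member 0 (0-1): L=3.3004, (cx,cy)=(0.3042,0.9526)
member 1 (0-2): L=1.9000, (cx,cy)=(1.0000,0.0000)
member 2 (1-2): L=3.2692, (cx,cy)=(0.2741,-0.9617)
member 3 (1-3): L=1.9673, (cx,cy)=(0.9993,0.0361)
member 4 (2-3): L=3.3884, (cx,cy)=(0.3158,0.9488)
member 5 (2-4): L=1.9110, (cx,cy)=(1.0000,0.0000)
member 6 (3-4): L=3.3232, (cx,cy)=(0.2531,-0.9674)
member 7 (3-5): L=1.7359, (cx,cy)=(0.9943,0.1066)
member 8 (4-5): L=3.5133, (cx,cy)=(0.2519,0.9678)
member 9 (4-6): L=1.8890, (cx,cy)=(1.0000,0.0000)
member 10 (5-6): L=3.5451, (cx,cy)=(0.2832,-0.9591)
solve A·x = −loads:
  F[0-1] = -818.3163 N (compression)
  F[0-2] = -265.4849 N (compression)
  F[1-2] = +192.8059 N (tension)
  F[1-3] = +212.7803 N (tension)
  F[2-3] = -195.4227 N (compression)
  F[2-4] = -150.9301 N (compression)
  F[3-4] = +194.9792 N (tension)
  F[3-5] = +102.1684 N (tension)
  F[4-5] = -194.9177 N (compression)
  F[4-6] = -52.4867 N (compression)
  F[5-6] = +185.3313 N (tension)
  Rx@0 = +514.4200 N
  Ry@0 = +779.5337 N
  Ry@6 = -177.7437 N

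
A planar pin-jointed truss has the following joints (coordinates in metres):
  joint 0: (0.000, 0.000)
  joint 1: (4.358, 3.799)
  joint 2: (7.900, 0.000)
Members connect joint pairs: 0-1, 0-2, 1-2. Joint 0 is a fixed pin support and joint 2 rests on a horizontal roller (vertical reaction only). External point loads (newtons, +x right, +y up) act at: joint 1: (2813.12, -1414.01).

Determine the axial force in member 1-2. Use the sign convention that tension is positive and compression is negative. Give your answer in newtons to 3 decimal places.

N=3 nodes, M=3 members, R=3 reactions → 2N=6, M+R=6
member 0 (0-1): L=5.7814, (cx,cy)=(0.7538,0.6571)
member 1 (0-2): L=7.9000, (cx,cy)=(1.0000,0.0000)
member 2 (1-2): L=5.1941, (cx,cy)=(0.6819,-0.7314)
solve A·x = −loads:
  F[0-1] = +1093.9041 N (tension)
  F[0-2] = +1988.5385 N (tension)
  F[1-2] = -2916.0277 N (compression)
  Rx@0 = -2813.1200 N
  Ry@0 = -718.8126 N
  Ry@2 = +2132.8226 N

-2916.028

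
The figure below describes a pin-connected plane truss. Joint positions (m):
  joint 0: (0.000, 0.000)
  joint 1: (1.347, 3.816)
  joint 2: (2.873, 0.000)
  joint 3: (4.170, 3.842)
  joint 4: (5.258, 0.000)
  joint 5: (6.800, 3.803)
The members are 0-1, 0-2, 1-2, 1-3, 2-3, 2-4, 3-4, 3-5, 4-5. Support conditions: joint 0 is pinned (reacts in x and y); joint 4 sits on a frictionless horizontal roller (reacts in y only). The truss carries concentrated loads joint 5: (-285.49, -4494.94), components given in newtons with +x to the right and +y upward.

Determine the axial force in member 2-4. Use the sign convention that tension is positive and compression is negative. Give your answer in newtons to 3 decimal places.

-1492.131

N=6 nodes, M=9 members, R=3 reactions → 2N=12, M+R=12
member 0 (0-1): L=4.0468, (cx,cy)=(0.3329,0.9430)
member 1 (0-2): L=2.8730, (cx,cy)=(1.0000,0.0000)
member 2 (1-2): L=4.1098, (cx,cy)=(0.3713,-0.9285)
member 3 (1-3): L=2.8231, (cx,cy)=(1.0000,0.0092)
member 4 (2-3): L=4.0550, (cx,cy)=(0.3199,0.9475)
member 5 (2-4): L=2.3850, (cx,cy)=(1.0000,0.0000)
member 6 (3-4): L=3.9931, (cx,cy)=(0.2725,-0.9622)
member 7 (3-5): L=2.6303, (cx,cy)=(0.9999,-0.0148)
member 8 (4-5): L=4.1037, (cx,cy)=(0.3758,0.9267)
solve A·x = −loads:
  F[0-1] = +1178.9587 N (tension)
  F[0-2] = -677.9169 N (compression)
  F[1-2] = -1189.0552 N (compression)
  F[1-3] = +833.9665 N (tension)
  F[2-3] = +1165.2636 N (tension)
  F[2-4] = -1492.1314 N (compression)
  F[3-4] = -1178.9959 N (compression)
  F[3-5] = +1528.0518 N (tension)
  F[4-5] = -4825.9342 N (compression)
  Rx@0 = +285.4900 N
  Ry@0 = -1111.7305 N
  Ry@4 = +5606.6705 N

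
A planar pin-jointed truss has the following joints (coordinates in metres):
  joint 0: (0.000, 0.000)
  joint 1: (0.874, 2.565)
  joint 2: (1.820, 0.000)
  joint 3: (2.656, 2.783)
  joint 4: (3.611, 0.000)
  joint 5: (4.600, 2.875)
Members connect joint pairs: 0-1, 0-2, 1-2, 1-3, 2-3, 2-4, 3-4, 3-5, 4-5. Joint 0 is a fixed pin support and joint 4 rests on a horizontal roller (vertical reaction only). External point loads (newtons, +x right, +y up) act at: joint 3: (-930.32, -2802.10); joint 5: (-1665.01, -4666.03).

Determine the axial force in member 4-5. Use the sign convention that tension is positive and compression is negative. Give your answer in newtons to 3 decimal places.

N=6 nodes, M=9 members, R=3 reactions → 2N=12, M+R=12
member 0 (0-1): L=2.7098, (cx,cy)=(0.3225,0.9466)
member 1 (0-2): L=1.8200, (cx,cy)=(1.0000,0.0000)
member 2 (1-2): L=2.7339, (cx,cy)=(0.3460,-0.9382)
member 3 (1-3): L=1.7953, (cx,cy)=(0.9926,0.1214)
member 4 (2-3): L=2.9059, (cx,cy)=(0.2877,0.9577)
member 5 (2-4): L=1.7910, (cx,cy)=(1.0000,0.0000)
member 6 (3-4): L=2.9423, (cx,cy)=(0.3246,-0.9459)
member 7 (3-5): L=1.9462, (cx,cy)=(0.9989,0.0473)
member 8 (4-5): L=3.0404, (cx,cy)=(0.3253,0.9456)
solve A·x = −loads:
  F[0-1] = -1590.7689 N (compression)
  F[0-2] = -2082.2575 N (compression)
  F[1-2] = +1471.6045 N (tension)
  F[1-3] = -1029.9093 N (compression)
  F[2-3] = -1441.6451 N (compression)
  F[2-4] = -1158.2877 N (compression)
  F[3-4] = -1373.5921 N (compression)
  F[3-5] = -60.9551 N (compression)
  F[4-5] = -4931.3452 N (compression)
  Rx@0 = +2595.3300 N
  Ry@0 = +1505.7563 N
  Ry@4 = +5962.3737 N

-4931.345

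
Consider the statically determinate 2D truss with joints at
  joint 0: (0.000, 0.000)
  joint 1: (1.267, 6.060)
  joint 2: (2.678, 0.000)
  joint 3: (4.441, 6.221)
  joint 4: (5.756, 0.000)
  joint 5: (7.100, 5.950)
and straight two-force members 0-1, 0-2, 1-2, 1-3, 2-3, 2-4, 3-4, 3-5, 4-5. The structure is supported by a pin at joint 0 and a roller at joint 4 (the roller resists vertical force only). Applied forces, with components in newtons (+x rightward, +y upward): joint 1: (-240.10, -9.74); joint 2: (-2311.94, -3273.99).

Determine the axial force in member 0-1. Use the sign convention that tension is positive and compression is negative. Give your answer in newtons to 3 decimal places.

-2054.617

N=6 nodes, M=9 members, R=3 reactions → 2N=12, M+R=12
member 0 (0-1): L=6.1910, (cx,cy)=(0.2047,0.9788)
member 1 (0-2): L=2.6780, (cx,cy)=(1.0000,0.0000)
member 2 (1-2): L=6.2221, (cx,cy)=(0.2268,-0.9739)
member 3 (1-3): L=3.1781, (cx,cy)=(0.9987,0.0507)
member 4 (2-3): L=6.4660, (cx,cy)=(0.2727,0.9621)
member 5 (2-4): L=3.0780, (cx,cy)=(1.0000,0.0000)
member 6 (3-4): L=6.3585, (cx,cy)=(0.2068,-0.9784)
member 7 (3-5): L=2.6728, (cx,cy)=(0.9948,-0.1014)
member 8 (4-5): L=6.0999, (cx,cy)=(0.2203,0.9754)
solve A·x = −loads:
  F[0-1] = -2054.6169 N (compression)
  F[0-2] = -2131.5610 N (compression)
  F[1-2] = +2021.6549 N (tension)
  F[1-3] = -639.6558 N (compression)
  F[2-3] = +1356.3959 N (tension)
  F[2-4] = +269.0030 N (tension)
  F[3-4] = -1300.7193 N (compression)
  F[3-5] = +0.0000 N (tension)
  F[4-5] = -0.0000 N (compression)
  Rx@0 = +2552.0400 N
  Ry@0 = +2011.1310 N
  Ry@4 = +1272.5990 N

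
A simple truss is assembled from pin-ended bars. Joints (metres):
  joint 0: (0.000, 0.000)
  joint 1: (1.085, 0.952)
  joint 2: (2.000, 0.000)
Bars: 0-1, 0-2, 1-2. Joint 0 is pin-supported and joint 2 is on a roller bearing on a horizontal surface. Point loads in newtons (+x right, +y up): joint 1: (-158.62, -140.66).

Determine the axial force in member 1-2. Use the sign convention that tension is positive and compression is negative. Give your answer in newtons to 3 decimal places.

-1.116

N=3 nodes, M=3 members, R=3 reactions → 2N=6, M+R=6
member 0 (0-1): L=1.4434, (cx,cy)=(0.7517,0.6595)
member 1 (0-2): L=2.0000, (cx,cy)=(1.0000,0.0000)
member 2 (1-2): L=1.3204, (cx,cy)=(0.6930,-0.7210)
solve A·x = −loads:
  F[0-1] = -212.0513 N (compression)
  F[0-2] = +0.7736 N (tension)
  F[1-2] = -1.1164 N (compression)
  Rx@0 = +158.6200 N
  Ry@0 = +139.8551 N
  Ry@2 = +0.8049 N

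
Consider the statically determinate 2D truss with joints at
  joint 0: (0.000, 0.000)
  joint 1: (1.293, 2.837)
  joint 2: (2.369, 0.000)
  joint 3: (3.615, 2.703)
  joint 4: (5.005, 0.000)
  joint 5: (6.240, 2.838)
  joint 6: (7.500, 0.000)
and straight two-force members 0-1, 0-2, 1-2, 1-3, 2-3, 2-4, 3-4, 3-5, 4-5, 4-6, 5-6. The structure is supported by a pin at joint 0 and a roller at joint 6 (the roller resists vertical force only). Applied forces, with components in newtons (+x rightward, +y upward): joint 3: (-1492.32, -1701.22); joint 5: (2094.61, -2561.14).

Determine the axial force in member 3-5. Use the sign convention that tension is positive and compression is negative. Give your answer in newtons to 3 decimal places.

N=7 nodes, M=11 members, R=3 reactions → 2N=14, M+R=14
member 0 (0-1): L=3.1178, (cx,cy)=(0.4147,0.9099)
member 1 (0-2): L=2.3690, (cx,cy)=(1.0000,0.0000)
member 2 (1-2): L=3.0342, (cx,cy)=(0.3546,-0.9350)
member 3 (1-3): L=2.3259, (cx,cy)=(0.9983,-0.0576)
member 4 (2-3): L=2.9764, (cx,cy)=(0.4186,0.9082)
member 5 (2-4): L=2.6360, (cx,cy)=(1.0000,0.0000)
member 6 (3-4): L=3.0395, (cx,cy)=(0.4573,-0.8893)
member 7 (3-5): L=2.6285, (cx,cy)=(0.9987,0.0514)
member 8 (4-5): L=3.0951, (cx,cy)=(0.3990,0.9169)
member 9 (4-6): L=2.4950, (cx,cy)=(1.0000,0.0000)
member 10 (5-6): L=3.1051, (cx,cy)=(0.4058,-0.9140)
solve A·x = −loads:
  F[0-1] = -1161.3130 N (compression)
  F[0-2] = +1083.9109 N (tension)
  F[1-2] = +1185.8688 N (tension)
  F[1-3] = -903.6600 N (compression)
  F[2-3] = -1220.9332 N (compression)
  F[2-4] = +2015.5707 N (tension)
  F[3-4] = -701.5822 N (compression)
  F[3-5] = +400.4142 N (tension)
  F[4-5] = +680.4351 N (tension)
  F[4-6] = +1423.2161 N (tension)
  F[5-6] = -3507.3600 N (compression)
  Rx@0 = -602.2900 N
  Ry@0 = +1056.7352 N
  Ry@6 = +3205.6248 N

400.414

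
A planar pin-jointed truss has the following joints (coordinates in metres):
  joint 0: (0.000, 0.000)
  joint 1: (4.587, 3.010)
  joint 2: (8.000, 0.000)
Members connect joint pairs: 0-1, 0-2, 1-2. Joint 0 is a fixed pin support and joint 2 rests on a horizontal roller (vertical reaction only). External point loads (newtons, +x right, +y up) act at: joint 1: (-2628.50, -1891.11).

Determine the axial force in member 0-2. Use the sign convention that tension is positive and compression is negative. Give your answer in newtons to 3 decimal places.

N=3 nodes, M=3 members, R=3 reactions → 2N=6, M+R=6
member 0 (0-1): L=5.4864, (cx,cy)=(0.8361,0.5486)
member 1 (0-2): L=8.0000, (cx,cy)=(1.0000,0.0000)
member 2 (1-2): L=4.5507, (cx,cy)=(0.7500,-0.6614)
solve A·x = −loads:
  F[0-1] = -3273.1943 N (compression)
  F[0-2] = +108.1071 N (tension)
  F[1-2] = -144.1432 N (compression)
  Rx@0 = +2628.5000 N
  Ry@0 = +1795.7679 N
  Ry@2 = +95.3421 N

108.107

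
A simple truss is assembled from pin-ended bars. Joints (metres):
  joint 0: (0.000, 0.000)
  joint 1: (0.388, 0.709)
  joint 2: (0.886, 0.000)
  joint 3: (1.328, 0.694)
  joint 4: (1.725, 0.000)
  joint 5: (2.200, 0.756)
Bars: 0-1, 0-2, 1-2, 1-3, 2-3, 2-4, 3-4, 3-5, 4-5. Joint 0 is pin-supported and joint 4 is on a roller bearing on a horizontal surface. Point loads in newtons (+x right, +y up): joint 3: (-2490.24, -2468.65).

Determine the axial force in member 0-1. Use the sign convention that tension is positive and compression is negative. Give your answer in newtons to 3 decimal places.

N=6 nodes, M=9 members, R=3 reactions → 2N=12, M+R=12
member 0 (0-1): L=0.8082, (cx,cy)=(0.4801,0.8772)
member 1 (0-2): L=0.8860, (cx,cy)=(1.0000,0.0000)
member 2 (1-2): L=0.8664, (cx,cy)=(0.5748,-0.8183)
member 3 (1-3): L=0.9401, (cx,cy)=(0.9999,-0.0160)
member 4 (2-3): L=0.8228, (cx,cy)=(0.5372,0.8435)
member 5 (2-4): L=0.8390, (cx,cy)=(1.0000,0.0000)
member 6 (3-4): L=0.7995, (cx,cy)=(0.4965,-0.8680)
member 7 (3-5): L=0.8742, (cx,cy)=(0.9975,0.0709)
member 8 (4-5): L=0.8928, (cx,cy)=(0.5320,0.8467)
solve A·x = −loads:
  F[0-1] = -1789.7391 N (compression)
  F[0-2] = -1631.0483 N (compression)
  F[1-2] = +1957.3053 N (tension)
  F[1-3] = -1984.4611 N (compression)
  F[2-3] = -1898.9380 N (compression)
  F[2-4] = +514.0591 N (tension)
  F[3-4] = -1035.2761 N (compression)
  F[3-5] = -0.0000 N (compression)
  F[4-5] = -0.0000 N (compression)
  Rx@0 = +2490.2400 N
  Ry@0 = +1570.0177 N
  Ry@4 = +898.6323 N

-1789.739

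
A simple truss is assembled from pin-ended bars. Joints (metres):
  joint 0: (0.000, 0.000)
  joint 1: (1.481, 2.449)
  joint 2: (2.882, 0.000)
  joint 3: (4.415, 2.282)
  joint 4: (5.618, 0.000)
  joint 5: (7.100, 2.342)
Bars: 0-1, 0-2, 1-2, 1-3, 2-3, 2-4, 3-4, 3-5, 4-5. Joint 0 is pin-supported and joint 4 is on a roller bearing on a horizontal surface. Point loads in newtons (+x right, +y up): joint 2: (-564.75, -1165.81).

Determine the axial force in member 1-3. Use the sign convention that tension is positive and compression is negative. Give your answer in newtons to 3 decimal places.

N=6 nodes, M=9 members, R=3 reactions → 2N=12, M+R=12
member 0 (0-1): L=2.8620, (cx,cy)=(0.5175,0.8557)
member 1 (0-2): L=2.8820, (cx,cy)=(1.0000,0.0000)
member 2 (1-2): L=2.8214, (cx,cy)=(0.4966,-0.8680)
member 3 (1-3): L=2.9387, (cx,cy)=(0.9984,-0.0568)
member 4 (2-3): L=2.7491, (cx,cy)=(0.5576,0.8301)
member 5 (2-4): L=2.7360, (cx,cy)=(1.0000,0.0000)
member 6 (3-4): L=2.5797, (cx,cy)=(0.4663,-0.8846)
member 7 (3-5): L=2.6857, (cx,cy)=(0.9998,0.0223)
member 8 (4-5): L=2.7715, (cx,cy)=(0.5347,0.8450)
solve A·x = −loads:
  F[0-1] = -663.4998 N (compression)
  F[0-2] = -221.4068 N (compression)
  F[1-2] = +699.3826 N (tension)
  F[1-3] = -691.7455 N (compression)
  F[2-3] = +673.1151 N (tension)
  F[2-4] = +315.2753 N (tension)
  F[3-4] = -676.0669 N (compression)
  F[3-5] = -0.0000 N (tension)
  F[4-5] = +0.0000 N (tension)
  Rx@0 = +564.7500 N
  Ry@0 = +567.7565 N
  Ry@4 = +598.0535 N

-691.746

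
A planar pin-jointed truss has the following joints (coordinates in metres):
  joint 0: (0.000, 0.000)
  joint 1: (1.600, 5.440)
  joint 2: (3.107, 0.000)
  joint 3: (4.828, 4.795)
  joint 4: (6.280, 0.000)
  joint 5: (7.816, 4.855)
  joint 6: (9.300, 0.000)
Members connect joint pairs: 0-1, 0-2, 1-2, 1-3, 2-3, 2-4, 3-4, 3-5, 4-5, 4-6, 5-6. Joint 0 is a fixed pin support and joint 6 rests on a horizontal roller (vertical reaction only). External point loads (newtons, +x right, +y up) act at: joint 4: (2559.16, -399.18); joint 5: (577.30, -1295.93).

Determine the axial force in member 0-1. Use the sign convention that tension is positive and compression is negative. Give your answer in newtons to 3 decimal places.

-36.526

N=7 nodes, M=11 members, R=3 reactions → 2N=14, M+R=14
member 0 (0-1): L=5.6704, (cx,cy)=(0.2822,0.9594)
member 1 (0-2): L=3.1070, (cx,cy)=(1.0000,0.0000)
member 2 (1-2): L=5.6449, (cx,cy)=(0.2670,-0.9637)
member 3 (1-3): L=3.2918, (cx,cy)=(0.9806,-0.1959)
member 4 (2-3): L=5.0945, (cx,cy)=(0.3378,0.9412)
member 5 (2-4): L=3.1730, (cx,cy)=(1.0000,0.0000)
member 6 (3-4): L=5.0100, (cx,cy)=(0.2898,-0.9571)
member 7 (3-5): L=2.9886, (cx,cy)=(0.9998,0.0201)
member 8 (4-5): L=5.0922, (cx,cy)=(0.3016,0.9534)
member 9 (4-6): L=3.0200, (cx,cy)=(1.0000,0.0000)
member 10 (5-6): L=5.0767, (cx,cy)=(0.2923,-0.9563)
solve A·x = −loads:
  F[0-1] = -36.5264 N (compression)
  F[0-2] = +3146.7665 N (tension)
  F[1-2] = +40.7548 N (tension)
  F[1-3] = -21.6055 N (compression)
  F[2-3] = -41.7287 N (compression)
  F[2-4] = +3171.7433 N (tension)
  F[3-4] = +35.6565 N (tension)
  F[3-5] = -45.6265 N (compression)
  F[4-5] = +382.8879 N (tension)
  F[4-6] = +507.4234 N (tension)
  F[5-6] = -1735.8870 N (compression)
  Rx@0 = -3136.4600 N
  Ry@0 = +35.0422 N
  Ry@6 = +1660.0678 N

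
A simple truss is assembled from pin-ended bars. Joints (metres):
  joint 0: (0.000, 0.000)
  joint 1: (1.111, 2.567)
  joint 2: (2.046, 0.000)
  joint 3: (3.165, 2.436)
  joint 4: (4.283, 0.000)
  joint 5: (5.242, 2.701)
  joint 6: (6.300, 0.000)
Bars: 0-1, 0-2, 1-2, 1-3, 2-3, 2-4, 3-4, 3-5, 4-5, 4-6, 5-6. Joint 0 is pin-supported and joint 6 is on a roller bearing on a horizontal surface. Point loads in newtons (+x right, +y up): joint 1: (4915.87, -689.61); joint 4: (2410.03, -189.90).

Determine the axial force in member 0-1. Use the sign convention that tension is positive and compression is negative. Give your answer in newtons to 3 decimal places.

N=7 nodes, M=11 members, R=3 reactions → 2N=14, M+R=14
member 0 (0-1): L=2.7971, (cx,cy)=(0.3972,0.9177)
member 1 (0-2): L=2.0460, (cx,cy)=(1.0000,0.0000)
member 2 (1-2): L=2.7320, (cx,cy)=(0.3422,-0.9396)
member 3 (1-3): L=2.0582, (cx,cy)=(0.9980,-0.0636)
member 4 (2-3): L=2.6807, (cx,cy)=(0.4174,0.9087)
member 5 (2-4): L=2.2370, (cx,cy)=(1.0000,0.0000)
member 6 (3-4): L=2.6803, (cx,cy)=(0.4171,-0.9089)
member 7 (3-5): L=2.0938, (cx,cy)=(0.9920,0.1266)
member 8 (4-5): L=2.8662, (cx,cy)=(0.3346,0.9424)
member 9 (4-6): L=2.0170, (cx,cy)=(1.0000,0.0000)
member 10 (5-6): L=2.9008, (cx,cy)=(0.3647,-0.9311)
solve A·x = −loads:
  F[0-1] = +1497.4124 N (tension)
  F[0-2] = +6731.1337 N (tension)
  F[1-2] = -1948.4373 N (compression)
  F[1-3] = -3661.6900 N (compression)
  F[2-3] = +2014.6930 N (tension)
  F[2-4] = +5223.3117 N (tension)
  F[3-4] = -2518.2908 N (compression)
  F[3-5] = -1777.1500 N (compression)
  F[4-5] = +2630.2530 N (tension)
  F[4-6] = +882.8037 N (tension)
  F[5-6] = -2420.4686 N (compression)
  Rx@0 = -7325.9000 N
  Ry@0 = -1374.2260 N
  Ry@6 = +2253.7360 N

1497.412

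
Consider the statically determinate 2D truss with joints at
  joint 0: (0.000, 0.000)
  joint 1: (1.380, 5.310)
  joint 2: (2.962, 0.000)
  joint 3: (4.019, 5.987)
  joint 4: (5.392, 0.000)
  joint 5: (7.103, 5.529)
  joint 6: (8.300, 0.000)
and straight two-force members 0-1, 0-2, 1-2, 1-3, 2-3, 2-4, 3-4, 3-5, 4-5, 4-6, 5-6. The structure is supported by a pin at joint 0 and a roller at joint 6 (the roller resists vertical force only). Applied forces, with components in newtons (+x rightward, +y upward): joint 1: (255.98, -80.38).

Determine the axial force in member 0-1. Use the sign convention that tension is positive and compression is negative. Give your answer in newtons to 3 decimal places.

99.964

N=7 nodes, M=11 members, R=3 reactions → 2N=14, M+R=14
member 0 (0-1): L=5.4864, (cx,cy)=(0.2515,0.9678)
member 1 (0-2): L=2.9620, (cx,cy)=(1.0000,0.0000)
member 2 (1-2): L=5.5407, (cx,cy)=(0.2855,-0.9584)
member 3 (1-3): L=2.7245, (cx,cy)=(0.9686,0.2485)
member 4 (2-3): L=6.0796, (cx,cy)=(0.1739,0.9848)
member 5 (2-4): L=2.4300, (cx,cy)=(1.0000,0.0000)
member 6 (3-4): L=6.1424, (cx,cy)=(0.2235,-0.9747)
member 7 (3-5): L=3.1178, (cx,cy)=(0.9892,-0.1469)
member 8 (4-5): L=5.7877, (cx,cy)=(0.2956,0.9553)
member 9 (4-6): L=2.9080, (cx,cy)=(1.0000,0.0000)
member 10 (5-6): L=5.6571, (cx,cy)=(0.2116,-0.9774)
solve A·x = −loads:
  F[0-1] = +99.9638 N (tension)
  F[0-2] = +230.8360 N (tension)
  F[1-2] = -229.1038 N (compression)
  F[1-3] = -170.7774 N (compression)
  F[2-3] = +222.9621 N (tension)
  F[2-4] = +126.6566 N (tension)
  F[3-4] = -168.1572 N (compression)
  F[3-5] = -90.0457 N (compression)
  F[4-5] = +171.5711 N (tension)
  F[4-6] = +38.3477 N (tension)
  F[5-6] = -181.2334 N (compression)
  Rx@0 = -255.9800 N
  Ry@0 = -96.7499 N
  Ry@6 = +177.1299 N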